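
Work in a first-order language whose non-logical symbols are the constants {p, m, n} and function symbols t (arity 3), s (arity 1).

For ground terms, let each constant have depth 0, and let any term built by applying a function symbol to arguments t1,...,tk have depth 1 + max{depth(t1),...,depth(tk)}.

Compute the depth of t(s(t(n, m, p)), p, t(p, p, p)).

3

depth(t(n, m, p)) = 1 + max(0, 0, 0) = 1
depth(s(t(n, m, p))) = 1 + depth(t(n, m, p)) = 1 + 1 = 2
depth(t(p, p, p)) = 1 + max(0, 0, 0) = 1
depth(t(s(t(n, m, p)), p, t(p, p, p))) = 1 + max(2, 0, 1) = 3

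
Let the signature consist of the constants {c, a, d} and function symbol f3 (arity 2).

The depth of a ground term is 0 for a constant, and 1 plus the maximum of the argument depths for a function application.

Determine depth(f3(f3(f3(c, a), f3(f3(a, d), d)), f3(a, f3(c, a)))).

depth(f3(c, a)) = 1 + max(0, 0) = 1
depth(f3(a, d)) = 1 + max(0, 0) = 1
depth(f3(f3(a, d), d)) = 1 + max(1, 0) = 2
depth(f3(f3(c, a), f3(f3(a, d), d))) = 1 + max(1, 2) = 3
depth(f3(a, f3(c, a))) = 1 + max(0, 1) = 2
depth(f3(f3(f3(c, a), f3(f3(a, d), d)), f3(a, f3(c, a)))) = 1 + max(3, 2) = 4

4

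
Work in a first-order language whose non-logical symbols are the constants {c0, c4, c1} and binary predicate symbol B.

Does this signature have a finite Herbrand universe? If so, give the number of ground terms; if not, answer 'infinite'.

3

There are no function symbols, so every ground term is one of the 3 constants.
The Herbrand universe is {c0, c4, c1}, which is finite with 3 elements.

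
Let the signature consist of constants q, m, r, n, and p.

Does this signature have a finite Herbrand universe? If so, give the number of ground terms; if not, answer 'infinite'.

There are no function symbols, so every ground term is one of the 5 constants.
The Herbrand universe is {q, m, r, n, p}, which is finite with 5 elements.

5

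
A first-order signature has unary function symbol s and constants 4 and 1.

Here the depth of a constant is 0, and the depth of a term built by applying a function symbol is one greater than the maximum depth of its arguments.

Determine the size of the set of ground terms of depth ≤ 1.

4

Let N_k = |{terms of depth ≤ k}|. Then N_0 = 2 and N_k = 2 + N_{k-1} for k ≥ 1 (one summand per function symbol, arity giving the exponent).
N_0 = 2
N_1 = 2 + 2 = 4
Explicitly: 4, 1, s(4), s(1).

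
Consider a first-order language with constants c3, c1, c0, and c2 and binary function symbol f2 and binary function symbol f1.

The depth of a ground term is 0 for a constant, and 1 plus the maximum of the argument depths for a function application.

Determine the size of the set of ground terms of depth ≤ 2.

Count level by level. With function symbols f2/2, f1/2, the terms of depth ≤ k are the 4 constants together with each function applied to depth-≤(k−1) tuples, so N_k = 4 + N_{k-1}^2 + N_{k-1}^2.
N_0 = 4
N_1 = 4 + 4^2 + 4^2 = 36
N_2 = 4 + 36^2 + 36^2 = 2596

2596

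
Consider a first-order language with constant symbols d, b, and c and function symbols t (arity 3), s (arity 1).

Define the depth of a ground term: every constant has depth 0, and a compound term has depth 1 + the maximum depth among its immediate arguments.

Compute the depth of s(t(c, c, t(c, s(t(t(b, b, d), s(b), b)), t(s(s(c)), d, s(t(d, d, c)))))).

depth(t(b, b, d)) = 1 + max(0, 0, 0) = 1
depth(s(b)) = 1 + depth(b) = 1 + 0 = 1
depth(t(t(b, b, d), s(b), b)) = 1 + max(1, 1, 0) = 2
depth(s(t(t(b, b, d), s(b), b))) = 1 + depth(t(t(b, b, d), s(b), b)) = 1 + 2 = 3
depth(s(c)) = 1 + depth(c) = 1 + 0 = 1
depth(s(s(c))) = 1 + depth(s(c)) = 1 + 1 = 2
depth(t(d, d, c)) = 1 + max(0, 0, 0) = 1
depth(s(t(d, d, c))) = 1 + depth(t(d, d, c)) = 1 + 1 = 2
depth(t(s(s(c)), d, s(t(d, d, c)))) = 1 + max(2, 0, 2) = 3
depth(t(c, s(t(t(b, b, d), s(b), b)), t(s(s(c)), d, s(t(d, d, c))))) = 1 + max(0, 3, 3) = 4
depth(t(c, c, t(c, s(t(t(b, b, d), s(b), b)), t(s(s(c)), d, s(t(d, d, c)))))) = 1 + max(0, 0, 4) = 5
depth(s(t(c, c, t(c, s(t(t(b, b, d), s(b), b)), t(s(s(c)), d, s(t(d, d, c))))))) = 1 + depth(t(c, c, t(c, s(t(t(b, b, d), s(b), b)), t(s(s(c)), d, s(t(d, d, c)))))) = 1 + 5 = 6

6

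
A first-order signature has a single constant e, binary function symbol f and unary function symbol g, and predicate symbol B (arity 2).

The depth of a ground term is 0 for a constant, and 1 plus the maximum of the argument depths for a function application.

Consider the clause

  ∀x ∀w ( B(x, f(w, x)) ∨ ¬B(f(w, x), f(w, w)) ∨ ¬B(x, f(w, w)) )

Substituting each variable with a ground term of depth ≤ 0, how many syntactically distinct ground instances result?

1

Ground terms of depth ≤ 0:
  Let N_k = |{terms of depth ≤ k}|. Then N_0 = 1 and N_k = 1 + N_{k-1}^2 + N_{k-1} for k ≥ 1 (one summand per function symbol, arity giving the exponent).
  N_0 = 1
  Explicitly: e.
So there is exactly 1 ground term available for substitution.
There are 2 variables to instantiate (x, w), each occurring in at least one literal, so different choices give different ground instances.
Number of ground instances = 1^2 = 1.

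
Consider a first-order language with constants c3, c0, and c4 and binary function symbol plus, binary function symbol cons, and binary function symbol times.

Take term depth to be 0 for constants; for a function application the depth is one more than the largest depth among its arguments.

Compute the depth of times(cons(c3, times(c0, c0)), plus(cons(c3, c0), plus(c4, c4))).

depth(times(c0, c0)) = 1 + max(0, 0) = 1
depth(cons(c3, times(c0, c0))) = 1 + max(0, 1) = 2
depth(cons(c3, c0)) = 1 + max(0, 0) = 1
depth(plus(c4, c4)) = 1 + max(0, 0) = 1
depth(plus(cons(c3, c0), plus(c4, c4))) = 1 + max(1, 1) = 2
depth(times(cons(c3, times(c0, c0)), plus(cons(c3, c0), plus(c4, c4)))) = 1 + max(2, 2) = 3

3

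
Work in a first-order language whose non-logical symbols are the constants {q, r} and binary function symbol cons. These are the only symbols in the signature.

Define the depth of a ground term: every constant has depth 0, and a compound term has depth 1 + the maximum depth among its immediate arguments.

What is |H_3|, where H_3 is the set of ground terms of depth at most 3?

1446

Let N_k = |{terms of depth ≤ k}|. Then N_0 = 2 and N_k = 2 + N_{k-1}^2 for k ≥ 1 (one summand per function symbol, arity giving the exponent).
N_0 = 2
N_1 = 2 + 2^2 = 6
N_2 = 2 + 6^2 = 38
N_3 = 2 + 38^2 = 1446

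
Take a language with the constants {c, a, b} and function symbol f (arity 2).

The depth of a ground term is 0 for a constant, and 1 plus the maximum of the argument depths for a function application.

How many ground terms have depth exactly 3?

21465

Write N_k for the number of ground terms of depth ≤ k. A term of depth ≤ k is either a constant or a function symbol applied to arguments of depth ≤ k−1, so N_k = 3 + N_{k-1}^2.
N_0 = 3
N_1 = 3 + 3^2 = 12
N_2 = 3 + 12^2 = 147
N_3 = 3 + 147^2 = 21612
Terms of depth exactly 3: N_3 − N_2 = 21612 − 147 = 21465.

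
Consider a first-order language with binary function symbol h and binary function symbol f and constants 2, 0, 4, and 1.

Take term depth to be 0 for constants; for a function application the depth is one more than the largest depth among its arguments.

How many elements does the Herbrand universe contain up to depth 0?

4

Let N_k count ground terms of depth at most k. Each non-constant term of depth ≤ k is some function symbol applied to depth-≤(k−1) arguments, giving N_k = 4 + N_{k-1}^2 + N_{k-1}^2.
N_0 = 4
Explicitly: 2, 0, 4, 1.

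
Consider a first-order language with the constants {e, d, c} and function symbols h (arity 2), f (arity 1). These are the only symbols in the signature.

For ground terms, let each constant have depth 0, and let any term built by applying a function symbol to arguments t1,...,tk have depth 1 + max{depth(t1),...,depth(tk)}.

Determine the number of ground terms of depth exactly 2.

228

Let N_k count ground terms of depth at most k. Each non-constant term of depth ≤ k is some function symbol applied to depth-≤(k−1) arguments, giving N_k = 3 + N_{k-1}^2 + N_{k-1}.
N_0 = 3
N_1 = 3 + 3^2 + 3 = 15
N_2 = 3 + 15^2 + 15 = 243
Terms of depth exactly 2: N_2 − N_1 = 243 − 15 = 228.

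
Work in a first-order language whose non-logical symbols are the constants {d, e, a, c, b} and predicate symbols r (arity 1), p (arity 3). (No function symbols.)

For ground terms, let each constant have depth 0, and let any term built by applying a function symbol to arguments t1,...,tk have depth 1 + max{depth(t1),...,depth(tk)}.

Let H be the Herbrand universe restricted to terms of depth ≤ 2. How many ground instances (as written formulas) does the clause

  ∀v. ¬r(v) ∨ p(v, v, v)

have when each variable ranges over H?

5

Ground terms of depth ≤ 2:
  With no function symbols every ground term is a constant, so there are exactly 5 ground terms at every depth bound.
  N_0 = 5
  N_1 = 5
  N_2 = 5
So there are 5 ground terms available for substitution.
The variable v ranges independently over the available ground terms, and distinct assignments produce distinct instances.
Number of ground instances = 5.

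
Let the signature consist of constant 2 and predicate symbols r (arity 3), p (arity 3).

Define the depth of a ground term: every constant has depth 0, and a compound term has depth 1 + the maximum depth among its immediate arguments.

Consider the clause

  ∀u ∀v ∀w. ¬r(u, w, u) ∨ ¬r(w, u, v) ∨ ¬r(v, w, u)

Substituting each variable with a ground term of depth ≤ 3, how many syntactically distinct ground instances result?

Ground terms of depth ≤ 3:
  With no function symbols every ground term is a constant, so there is exactly 1 ground term at every depth bound.
  N_0 = 1
  N_1 = 1
  N_2 = 1
  N_3 = 1
  Explicitly: 2.
So there is exactly 1 ground term available for substitution.
Each of u, v, w ranges independently over the available ground terms, and distinct assignments produce distinct instances.
Number of ground instances = 1^3 = 1.

1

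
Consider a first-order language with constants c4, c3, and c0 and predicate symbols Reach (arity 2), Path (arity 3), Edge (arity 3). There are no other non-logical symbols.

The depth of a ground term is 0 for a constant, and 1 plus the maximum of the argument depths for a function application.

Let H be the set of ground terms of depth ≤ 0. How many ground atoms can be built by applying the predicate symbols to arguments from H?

First count ground terms of depth ≤ 0.
With no function symbols every ground term is a constant, so there are exactly 3 ground terms at every depth bound.
N_0 = 3
Explicitly: c4, c3, c0.
So |H| = 3.
For each predicate symbol, the number of ground atoms is |H| raised to its arity; summing:
  Reach: 3^2 = 9;  Path: 3^3 = 27;  Edge: 3^3 = 27
Total ground atoms: 9 + 27 + 27 = 63.

63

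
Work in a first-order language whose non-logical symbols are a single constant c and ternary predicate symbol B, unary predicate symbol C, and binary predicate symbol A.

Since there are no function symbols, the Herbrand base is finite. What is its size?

With no function symbols, the Herbrand universe is just the 1 constant.
Ground atoms per predicate: B: 1^3 = 1, C: 1, A: 1^2 = 1.
Herbrand base size = 1 + 1 + 1 = 3.

3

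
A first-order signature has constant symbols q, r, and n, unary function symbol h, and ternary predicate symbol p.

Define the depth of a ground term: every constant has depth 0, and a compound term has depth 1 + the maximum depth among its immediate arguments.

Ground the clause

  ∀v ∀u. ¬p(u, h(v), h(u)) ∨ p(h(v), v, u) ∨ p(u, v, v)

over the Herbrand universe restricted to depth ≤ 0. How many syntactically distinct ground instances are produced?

9

Ground terms of depth ≤ 0:
  Count level by level. With function symbols h/1, the terms of depth ≤ k are the 3 constants together with each function applied to depth-≤(k−1) tuples, so N_k = 3 + N_{k-1}.
  N_0 = 3
So there are 3 ground terms available for substitution.
Each of v, u ranges independently over the available ground terms, and distinct assignments produce distinct instances.
Number of ground instances = 3^2 = 9.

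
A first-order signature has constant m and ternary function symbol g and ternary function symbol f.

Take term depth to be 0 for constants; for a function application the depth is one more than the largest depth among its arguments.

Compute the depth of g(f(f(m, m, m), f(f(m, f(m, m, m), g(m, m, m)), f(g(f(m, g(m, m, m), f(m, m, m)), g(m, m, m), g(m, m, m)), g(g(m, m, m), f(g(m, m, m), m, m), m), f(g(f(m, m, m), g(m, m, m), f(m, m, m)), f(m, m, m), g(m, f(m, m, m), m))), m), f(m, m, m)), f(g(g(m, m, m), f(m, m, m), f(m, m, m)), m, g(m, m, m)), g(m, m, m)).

depth(f(m, m, m)) = 1 + max(0, 0, 0) = 1
depth(g(m, m, m)) = 1 + max(0, 0, 0) = 1
depth(f(m, f(m, m, m), g(m, m, m))) = 1 + max(0, 1, 1) = 2
depth(f(m, g(m, m, m), f(m, m, m))) = 1 + max(0, 1, 1) = 2
depth(g(f(m, g(m, m, m), f(m, m, m)), g(m, m, m), g(m, m, m))) = 1 + max(2, 1, 1) = 3
depth(f(g(m, m, m), m, m)) = 1 + max(1, 0, 0) = 2
depth(g(g(m, m, m), f(g(m, m, m), m, m), m)) = 1 + max(1, 2, 0) = 3
depth(g(f(m, m, m), g(m, m, m), f(m, m, m))) = 1 + max(1, 1, 1) = 2
depth(g(m, f(m, m, m), m)) = 1 + max(0, 1, 0) = 2
depth(f(g(f(m, m, m), g(m, m, m), f(m, m, m)), f(m, m, m), g(m, f(m, m, m), m))) = 1 + max(2, 1, 2) = 3
depth(f(g(f(m, g(m, m, m), f(m, m, m)), g(m, m, m), g(m, m, m)), g(g(m, m, m), f(g(m, m, m), m, m), m), f(g(f(m, m, m), g(m, m, m), f(m, m, m)), f(m, m, m), g(m, f(m, m, m), m)))) = 1 + max(3, 3, 3) = 4
depth(f(f(m, f(m, m, m), g(m, m, m)), f(g(f(m, g(m, m, m), f(m, m, m)), g(m, m, m), g(m, m, m)), g(g(m, m, m), f(g(m, m, m), m, m), m), f(g(f(m, m, m), g(m, m, m), f(m, m, m)), f(m, m, m), g(m, f(m, m, m), m))), m)) = 1 + max(2, 4, 0) = 5
depth(f(f(m, m, m), f(f(m, f(m, m, m), g(m, m, m)), f(g(f(m, g(m, m, m), f(m, m, m)), g(m, m, m), g(m, m, m)), g(g(m, m, m), f(g(m, m, m), m, m), m), f(g(f(m, m, m), g(m, m, m), f(m, m, m)), f(m, m, m), g(m, f(m, m, m), m))), m), f(m, m, m))) = 1 + max(1, 5, 1) = 6
depth(g(g(m, m, m), f(m, m, m), f(m, m, m))) = 1 + max(1, 1, 1) = 2
depth(f(g(g(m, m, m), f(m, m, m), f(m, m, m)), m, g(m, m, m))) = 1 + max(2, 0, 1) = 3
depth(g(f(f(m, m, m), f(f(m, f(m, m, m), g(m, m, m)), f(g(f(m, g(m, m, m), f(m, m, m)), g(m, m, m), g(m, m, m)), g(g(m, m, m), f(g(m, m, m), m, m), m), f(g(f(m, m, m), g(m, m, m), f(m, m, m)), f(m, m, m), g(m, f(m, m, m), m))), m), f(m, m, m)), f(g(g(m, m, m), f(m, m, m), f(m, m, m)), m, g(m, m, m)), g(m, m, m))) = 1 + max(6, 3, 1) = 7

7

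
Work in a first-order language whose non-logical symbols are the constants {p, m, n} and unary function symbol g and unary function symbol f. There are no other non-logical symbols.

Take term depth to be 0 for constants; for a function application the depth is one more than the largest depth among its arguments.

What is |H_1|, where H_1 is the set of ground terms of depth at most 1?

If N_k denotes the number of depth-≤k ground terms, the 3 constants give N_0 = 3, and each function symbol of arity r contributes N_{k-1}^r new terms at level k: N_k = 3 + N_{k-1} + N_{k-1}.
N_0 = 3
N_1 = 3 + 3 + 3 = 9
Explicitly: p, m, n, g(p), g(m), g(n), f(p), f(m), f(n).

9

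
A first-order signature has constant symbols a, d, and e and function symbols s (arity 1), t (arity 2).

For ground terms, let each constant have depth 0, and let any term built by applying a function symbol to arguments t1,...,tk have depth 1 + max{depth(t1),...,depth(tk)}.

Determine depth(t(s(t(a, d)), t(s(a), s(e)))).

depth(t(a, d)) = 1 + max(0, 0) = 1
depth(s(t(a, d))) = 1 + depth(t(a, d)) = 1 + 1 = 2
depth(s(a)) = 1 + depth(a) = 1 + 0 = 1
depth(s(e)) = 1 + depth(e) = 1 + 0 = 1
depth(t(s(a), s(e))) = 1 + max(1, 1) = 2
depth(t(s(t(a, d)), t(s(a), s(e)))) = 1 + max(2, 2) = 3

3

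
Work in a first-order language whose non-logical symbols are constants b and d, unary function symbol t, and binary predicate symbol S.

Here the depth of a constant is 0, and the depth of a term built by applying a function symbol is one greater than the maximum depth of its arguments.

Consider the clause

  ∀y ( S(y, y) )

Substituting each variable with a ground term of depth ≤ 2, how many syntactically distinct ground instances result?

6

Ground terms of depth ≤ 2:
  Write N_k for the number of ground terms of depth ≤ k. A term of depth ≤ k is either a constant or a function symbol applied to arguments of depth ≤ k−1, so N_k = 2 + N_{k-1}.
  N_0 = 2
  N_1 = 2 + 2 = 4
  N_2 = 2 + 4 = 6
  Explicitly: b, d, t(b), t(d), t(t(b)), t(t(d)).
So there are 6 ground terms available for substitution.
The clause has 1 distinct variable (y), which appears in the body. In the free term algebra distinct substitutions yield syntactically distinct ground instances.
Number of ground instances = 6.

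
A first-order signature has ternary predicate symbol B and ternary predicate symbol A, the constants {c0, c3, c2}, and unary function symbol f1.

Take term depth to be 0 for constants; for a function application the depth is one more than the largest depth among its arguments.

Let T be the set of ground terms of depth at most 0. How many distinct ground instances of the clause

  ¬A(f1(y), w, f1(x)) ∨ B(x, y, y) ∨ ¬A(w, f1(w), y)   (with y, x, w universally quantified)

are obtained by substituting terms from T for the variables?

27

Ground terms of depth ≤ 0:
  Let N_k count ground terms of depth at most k. Each non-constant term of depth ≤ k is some function symbol applied to depth-≤(k−1) arguments, giving N_k = 3 + N_{k-1}.
  N_0 = 3
  Explicitly: c0, c3, c2.
So there are 3 ground terms available for substitution.
Each of y, x, w ranges independently over the available ground terms, and distinct assignments produce distinct instances.
Number of ground instances = 3^3 = 27.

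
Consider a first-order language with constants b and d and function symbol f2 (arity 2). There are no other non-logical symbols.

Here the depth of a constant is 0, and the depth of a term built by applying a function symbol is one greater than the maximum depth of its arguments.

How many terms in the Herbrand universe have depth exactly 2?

32

Count level by level. With function symbols f2/2, the terms of depth ≤ k are the 2 constants together with each function applied to depth-≤(k−1) tuples, so N_k = 2 + N_{k-1}^2.
N_0 = 2
N_1 = 2 + 2^2 = 6
N_2 = 2 + 6^2 = 38
Terms of depth exactly 2: N_2 − N_1 = 38 − 6 = 32.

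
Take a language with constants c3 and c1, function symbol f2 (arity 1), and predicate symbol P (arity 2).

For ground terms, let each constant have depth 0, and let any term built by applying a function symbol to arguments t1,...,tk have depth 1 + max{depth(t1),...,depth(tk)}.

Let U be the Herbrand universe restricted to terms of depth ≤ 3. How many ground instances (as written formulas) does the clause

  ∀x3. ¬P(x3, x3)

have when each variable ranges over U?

8

Ground terms of depth ≤ 3:
  Write N_k for the number of ground terms of depth ≤ k. A term of depth ≤ k is either a constant or a function symbol applied to arguments of depth ≤ k−1, so N_k = 2 + N_{k-1}.
  N_0 = 2
  N_1 = 2 + 2 = 4
  N_2 = 2 + 4 = 6
  N_3 = 2 + 6 = 8
  Explicitly: c3, c1, f2(c3), f2(c1), f2(f2(c3)), f2(f2(c1)), f2(f2(f2(c3))), f2(f2(f2(c1))).
So there are 8 ground terms available for substitution.
The body mentions the single quantified variable x3; since ground terms form a free algebra, no two substitutions collapse to the same formula.
Number of ground instances = 8.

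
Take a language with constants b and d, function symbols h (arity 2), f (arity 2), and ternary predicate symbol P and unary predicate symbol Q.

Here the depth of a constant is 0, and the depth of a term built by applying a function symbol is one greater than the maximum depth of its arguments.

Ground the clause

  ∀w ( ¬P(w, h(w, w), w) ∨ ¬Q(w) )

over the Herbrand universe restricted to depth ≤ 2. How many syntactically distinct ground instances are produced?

Ground terms of depth ≤ 2:
  Count level by level. With function symbols h/2, f/2, the terms of depth ≤ k are the 2 constants together with each function applied to depth-≤(k−1) tuples, so N_k = 2 + N_{k-1}^2 + N_{k-1}^2.
  N_0 = 2
  N_1 = 2 + 2^2 + 2^2 = 10
  N_2 = 2 + 10^2 + 10^2 = 202
So there are 202 ground terms available for substitution.
The body mentions the single quantified variable w; since ground terms form a free algebra, no two substitutions collapse to the same formula.
Number of ground instances = 202.

202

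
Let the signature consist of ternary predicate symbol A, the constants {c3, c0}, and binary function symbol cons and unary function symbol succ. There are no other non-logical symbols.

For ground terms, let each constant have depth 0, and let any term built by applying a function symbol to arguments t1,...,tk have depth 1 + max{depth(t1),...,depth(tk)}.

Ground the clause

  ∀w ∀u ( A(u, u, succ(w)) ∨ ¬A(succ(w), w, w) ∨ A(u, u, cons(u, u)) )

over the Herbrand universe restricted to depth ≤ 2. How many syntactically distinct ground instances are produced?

5476

Ground terms of depth ≤ 2:
  If N_k denotes the number of depth-≤k ground terms, the 2 constants give N_0 = 2, and each function symbol of arity r contributes N_{k-1}^r new terms at level k: N_k = 2 + N_{k-1}^2 + N_{k-1}.
  N_0 = 2
  N_1 = 2 + 2^2 + 2 = 8
  N_2 = 2 + 8^2 + 8 = 74
So there are 74 ground terms available for substitution.
There are 2 variables to instantiate (w, u), each occurring in at least one literal, so different choices give different ground instances.
Number of ground instances = 74^2 = 5476.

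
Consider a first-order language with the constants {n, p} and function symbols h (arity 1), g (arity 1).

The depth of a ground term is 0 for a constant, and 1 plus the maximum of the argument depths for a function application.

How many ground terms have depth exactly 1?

Let N_k count ground terms of depth at most k. Each non-constant term of depth ≤ k is some function symbol applied to depth-≤(k−1) arguments, giving N_k = 2 + N_{k-1} + N_{k-1}.
N_0 = 2
N_1 = 2 + 2 + 2 = 6
Terms of depth exactly 1: N_1 − N_0 = 6 − 2 = 4.

4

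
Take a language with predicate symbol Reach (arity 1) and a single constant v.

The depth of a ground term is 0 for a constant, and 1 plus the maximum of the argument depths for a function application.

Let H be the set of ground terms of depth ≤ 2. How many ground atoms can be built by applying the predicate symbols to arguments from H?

First count ground terms of depth ≤ 2.
With no function symbols every ground term is a constant, so there is exactly 1 ground term at every depth bound.
N_0 = 1
N_1 = 1
N_2 = 1
Explicitly: v.
So |H| = 1.
Ground atoms are formed by filling each argument slot of a predicate with a term from H, so an r-ary predicate gives |H|^r atoms:
  Reach: 1
Total ground atoms: 1.

1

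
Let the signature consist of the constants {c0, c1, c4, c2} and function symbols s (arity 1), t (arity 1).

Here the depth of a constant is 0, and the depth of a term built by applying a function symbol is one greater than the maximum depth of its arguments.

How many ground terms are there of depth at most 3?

60

Let N_k count ground terms of depth at most k. Each non-constant term of depth ≤ k is some function symbol applied to depth-≤(k−1) arguments, giving N_k = 4 + N_{k-1} + N_{k-1}.
N_0 = 4
N_1 = 4 + 4 + 4 = 12
N_2 = 4 + 12 + 12 = 28
N_3 = 4 + 28 + 28 = 60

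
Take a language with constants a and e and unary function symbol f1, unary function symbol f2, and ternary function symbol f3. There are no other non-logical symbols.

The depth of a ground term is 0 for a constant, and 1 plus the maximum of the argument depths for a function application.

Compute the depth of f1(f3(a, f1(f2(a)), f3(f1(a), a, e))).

depth(f2(a)) = 1 + depth(a) = 1 + 0 = 1
depth(f1(f2(a))) = 1 + depth(f2(a)) = 1 + 1 = 2
depth(f1(a)) = 1 + depth(a) = 1 + 0 = 1
depth(f3(f1(a), a, e)) = 1 + max(1, 0, 0) = 2
depth(f3(a, f1(f2(a)), f3(f1(a), a, e))) = 1 + max(0, 2, 2) = 3
depth(f1(f3(a, f1(f2(a)), f3(f1(a), a, e)))) = 1 + depth(f3(a, f1(f2(a)), f3(f1(a), a, e))) = 1 + 3 = 4

4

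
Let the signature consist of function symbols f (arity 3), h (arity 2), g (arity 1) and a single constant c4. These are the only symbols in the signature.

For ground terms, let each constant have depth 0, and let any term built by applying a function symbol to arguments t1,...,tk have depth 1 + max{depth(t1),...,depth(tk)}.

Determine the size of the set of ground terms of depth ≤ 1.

Let N_k = |{terms of depth ≤ k}|. Then N_0 = 1 and N_k = 1 + N_{k-1}^3 + N_{k-1}^2 + N_{k-1} for k ≥ 1 (one summand per function symbol, arity giving the exponent).
N_0 = 1
N_1 = 1 + 1^3 + 1^2 + 1 = 4

4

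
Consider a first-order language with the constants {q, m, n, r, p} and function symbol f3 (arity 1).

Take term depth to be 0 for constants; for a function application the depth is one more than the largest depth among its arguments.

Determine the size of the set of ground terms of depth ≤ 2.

15

Let N_k = |{terms of depth ≤ k}|. Then N_0 = 5 and N_k = 5 + N_{k-1} for k ≥ 1 (one summand per function symbol, arity giving the exponent).
N_0 = 5
N_1 = 5 + 5 = 10
N_2 = 5 + 10 = 15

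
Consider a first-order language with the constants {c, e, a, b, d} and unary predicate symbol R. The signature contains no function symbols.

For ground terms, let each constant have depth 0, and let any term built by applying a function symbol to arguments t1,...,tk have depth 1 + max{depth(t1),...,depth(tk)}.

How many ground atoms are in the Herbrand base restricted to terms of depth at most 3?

5

First count ground terms of depth ≤ 3.
With no function symbols every ground term is a constant, so there are exactly 5 ground terms at every depth bound.
N_0 = 5
N_1 = 5
N_2 = 5
N_3 = 5
So |H| = 5.
Each predicate of arity r yields |H|^r ground atoms (one per choice of an r-tuple from H):
  R: 5
Total ground atoms: 5.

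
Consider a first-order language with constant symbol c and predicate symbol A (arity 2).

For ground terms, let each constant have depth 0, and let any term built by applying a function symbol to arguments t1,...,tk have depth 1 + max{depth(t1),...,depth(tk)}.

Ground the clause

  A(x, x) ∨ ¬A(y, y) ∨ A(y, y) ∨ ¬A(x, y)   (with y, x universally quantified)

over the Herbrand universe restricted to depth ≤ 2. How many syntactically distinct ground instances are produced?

1

Ground terms of depth ≤ 2:
  With no function symbols every ground term is a constant, so there is exactly 1 ground term at every depth bound.
  N_0 = 1
  N_1 = 1
  N_2 = 1
  Explicitly: c.
So there is exactly 1 ground term available for substitution.
There are 2 variables to instantiate (y, x), each occurring in at least one literal, so different choices give different ground instances.
Number of ground instances = 1^2 = 1.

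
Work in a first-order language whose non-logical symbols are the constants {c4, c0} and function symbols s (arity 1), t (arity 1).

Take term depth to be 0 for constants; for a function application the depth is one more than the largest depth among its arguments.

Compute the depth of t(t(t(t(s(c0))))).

depth(s(c0)) = 1 + depth(c0) = 1 + 0 = 1
depth(t(s(c0))) = 1 + depth(s(c0)) = 1 + 1 = 2
depth(t(t(s(c0)))) = 1 + depth(t(s(c0))) = 1 + 2 = 3
depth(t(t(t(s(c0))))) = 1 + depth(t(t(s(c0)))) = 1 + 3 = 4
depth(t(t(t(t(s(c0)))))) = 1 + depth(t(t(t(s(c0))))) = 1 + 4 = 5

5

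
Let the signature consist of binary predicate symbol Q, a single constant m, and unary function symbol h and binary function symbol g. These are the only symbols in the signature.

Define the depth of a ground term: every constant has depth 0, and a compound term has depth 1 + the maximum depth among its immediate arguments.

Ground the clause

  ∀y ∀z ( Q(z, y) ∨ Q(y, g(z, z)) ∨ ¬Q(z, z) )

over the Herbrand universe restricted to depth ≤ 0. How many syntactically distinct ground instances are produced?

Ground terms of depth ≤ 0:
  Let N_k = |{terms of depth ≤ k}|. Then N_0 = 1 and N_k = 1 + N_{k-1} + N_{k-1}^2 for k ≥ 1 (one summand per function symbol, arity giving the exponent).
  N_0 = 1
  Explicitly: m.
So there is exactly 1 ground term available for substitution.
Each of y, z ranges independently over the available ground terms, and distinct assignments produce distinct instances.
Number of ground instances = 1^2 = 1.

1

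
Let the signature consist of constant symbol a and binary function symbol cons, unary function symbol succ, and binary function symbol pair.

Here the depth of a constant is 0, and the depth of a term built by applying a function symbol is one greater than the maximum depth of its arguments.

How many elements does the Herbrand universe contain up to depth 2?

37

If N_k denotes the number of depth-≤k ground terms, the 1 constant gives N_0 = 1, and each function symbol of arity r contributes N_{k-1}^r new terms at level k: N_k = 1 + N_{k-1}^2 + N_{k-1} + N_{k-1}^2.
N_0 = 1
N_1 = 1 + 1^2 + 1 + 1^2 = 4
N_2 = 1 + 4^2 + 4 + 4^2 = 37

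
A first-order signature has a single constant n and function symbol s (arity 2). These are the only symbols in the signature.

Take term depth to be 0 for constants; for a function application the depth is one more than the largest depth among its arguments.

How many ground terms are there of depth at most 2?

5

Count level by level. With function symbols s/2, the terms of depth ≤ k are the 1 constant together with each function applied to depth-≤(k−1) tuples, so N_k = 1 + N_{k-1}^2.
N_0 = 1
N_1 = 1 + 1^2 = 2
N_2 = 1 + 2^2 = 5
Explicitly: n, s(n, n), s(n, s(n, n)), s(s(n, n), n), s(s(n, n), s(n, n)).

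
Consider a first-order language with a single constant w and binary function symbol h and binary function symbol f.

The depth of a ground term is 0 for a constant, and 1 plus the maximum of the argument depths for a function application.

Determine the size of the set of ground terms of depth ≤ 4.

1045459

Let N_k = |{terms of depth ≤ k}|. Then N_0 = 1 and N_k = 1 + N_{k-1}^2 + N_{k-1}^2 for k ≥ 1 (one summand per function symbol, arity giving the exponent).
N_0 = 1
N_1 = 1 + 1^2 + 1^2 = 3
N_2 = 1 + 3^2 + 3^2 = 19
N_3 = 1 + 19^2 + 19^2 = 723
N_4 = 1 + 723^2 + 723^2 = 1045459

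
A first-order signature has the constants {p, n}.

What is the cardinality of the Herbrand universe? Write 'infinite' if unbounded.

There are no function symbols, so every ground term is one of the 2 constants.
The Herbrand universe is {p, n}, which is finite with 2 elements.

2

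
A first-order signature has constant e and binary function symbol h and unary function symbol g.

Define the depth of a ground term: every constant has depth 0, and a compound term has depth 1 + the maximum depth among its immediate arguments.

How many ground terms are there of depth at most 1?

Let N_k count ground terms of depth at most k. Each non-constant term of depth ≤ k is some function symbol applied to depth-≤(k−1) arguments, giving N_k = 1 + N_{k-1}^2 + N_{k-1}.
N_0 = 1
N_1 = 1 + 1^2 + 1 = 3
Explicitly: e, h(e, e), g(e).

3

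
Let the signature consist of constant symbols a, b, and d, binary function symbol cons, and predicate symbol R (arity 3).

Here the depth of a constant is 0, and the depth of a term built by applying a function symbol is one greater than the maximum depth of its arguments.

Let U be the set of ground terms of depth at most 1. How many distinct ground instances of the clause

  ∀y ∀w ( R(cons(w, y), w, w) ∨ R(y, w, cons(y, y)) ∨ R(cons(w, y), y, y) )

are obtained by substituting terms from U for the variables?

Ground terms of depth ≤ 1:
  Let N_k count ground terms of depth at most k. Each non-constant term of depth ≤ k is some function symbol applied to depth-≤(k−1) arguments, giving N_k = 3 + N_{k-1}^2.
  N_0 = 3
  N_1 = 3 + 3^2 = 12
  Explicitly: a, b, d, cons(a, a), cons(a, b), cons(a, d), cons(b, a), cons(b, b), cons(b, d), cons(d, a), cons(d, b), cons(d, d).
So there are 12 ground terms available for substitution.
Each of y, w ranges independently over the available ground terms, and distinct assignments produce distinct instances.
Number of ground instances = 12^2 = 144.

144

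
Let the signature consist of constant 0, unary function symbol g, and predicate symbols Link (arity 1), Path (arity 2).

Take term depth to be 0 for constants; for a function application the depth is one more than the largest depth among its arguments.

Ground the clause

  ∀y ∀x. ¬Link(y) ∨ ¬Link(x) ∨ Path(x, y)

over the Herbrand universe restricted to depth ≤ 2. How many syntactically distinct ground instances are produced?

9

Ground terms of depth ≤ 2:
  Let N_k = |{terms of depth ≤ k}|. Then N_0 = 1 and N_k = 1 + N_{k-1} for k ≥ 1 (one summand per function symbol, arity giving the exponent).
  N_0 = 1
  N_1 = 1 + 1 = 2
  N_2 = 1 + 2 = 3
  Explicitly: 0, g(0), g(g(0)).
So there are 3 ground terms available for substitution.
The clause has 2 distinct variables (y, x), each appearing in the body. In the free term algebra distinct substitutions yield syntactically distinct ground instances.
Number of ground instances = 3^2 = 9.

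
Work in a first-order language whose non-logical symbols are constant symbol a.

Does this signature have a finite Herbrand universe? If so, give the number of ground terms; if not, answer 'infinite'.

There are no function symbols, so the only ground term is the single constant.
The Herbrand universe is {a}, finite with 1 element.

1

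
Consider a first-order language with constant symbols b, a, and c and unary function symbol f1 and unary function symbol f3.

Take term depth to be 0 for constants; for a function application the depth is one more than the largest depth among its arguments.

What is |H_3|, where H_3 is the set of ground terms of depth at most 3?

Let N_k = |{terms of depth ≤ k}|. Then N_0 = 3 and N_k = 3 + N_{k-1} + N_{k-1} for k ≥ 1 (one summand per function symbol, arity giving the exponent).
N_0 = 3
N_1 = 3 + 3 + 3 = 9
N_2 = 3 + 9 + 9 = 21
N_3 = 3 + 21 + 21 = 45

45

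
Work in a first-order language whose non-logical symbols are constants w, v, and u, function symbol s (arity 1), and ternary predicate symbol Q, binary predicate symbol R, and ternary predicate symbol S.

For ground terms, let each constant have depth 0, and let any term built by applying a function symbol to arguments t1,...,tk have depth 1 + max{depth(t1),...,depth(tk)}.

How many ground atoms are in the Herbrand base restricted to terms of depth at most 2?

First count ground terms of depth ≤ 2.
Write N_k for the number of ground terms of depth ≤ k. A term of depth ≤ k is either a constant or a function symbol applied to arguments of depth ≤ k−1, so N_k = 3 + N_{k-1}.
N_0 = 3
N_1 = 3 + 3 = 6
N_2 = 3 + 6 = 9
So |H| = 9.
Each predicate of arity r yields |H|^r ground atoms (one per choice of an r-tuple from H):
  Q: 9^3 = 729;  R: 9^2 = 81;  S: 9^3 = 729
Total ground atoms: 729 + 81 + 729 = 1539.

1539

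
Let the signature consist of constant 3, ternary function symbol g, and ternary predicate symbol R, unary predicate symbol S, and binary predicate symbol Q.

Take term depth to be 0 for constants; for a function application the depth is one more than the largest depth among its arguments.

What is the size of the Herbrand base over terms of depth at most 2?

819

First count ground terms of depth ≤ 2.
If N_k denotes the number of depth-≤k ground terms, the 1 constant gives N_0 = 1, and each function symbol of arity r contributes N_{k-1}^r new terms at level k: N_k = 1 + N_{k-1}^3.
N_0 = 1
N_1 = 1 + 1^3 = 2
N_2 = 1 + 2^3 = 9
So |H| = 9.
Each predicate of arity r yields |H|^r ground atoms (one per choice of an r-tuple from H):
  R: 9^3 = 729;  S: 9;  Q: 9^2 = 81
Total ground atoms: 729 + 9 + 81 = 819.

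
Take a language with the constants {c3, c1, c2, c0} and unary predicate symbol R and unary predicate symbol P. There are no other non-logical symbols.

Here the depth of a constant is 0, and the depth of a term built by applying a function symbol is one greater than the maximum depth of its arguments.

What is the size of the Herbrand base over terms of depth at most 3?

8

First count ground terms of depth ≤ 3.
With no function symbols every ground term is a constant, so there are exactly 4 ground terms at every depth bound.
N_0 = 4
N_1 = 4
N_2 = 4
N_3 = 4
Explicitly: c3, c1, c2, c0.
So |H| = 4.
For each predicate symbol, the number of ground atoms is |H| raised to its arity; summing:
  R: 4;  P: 4
Total ground atoms: 4 + 4 = 8.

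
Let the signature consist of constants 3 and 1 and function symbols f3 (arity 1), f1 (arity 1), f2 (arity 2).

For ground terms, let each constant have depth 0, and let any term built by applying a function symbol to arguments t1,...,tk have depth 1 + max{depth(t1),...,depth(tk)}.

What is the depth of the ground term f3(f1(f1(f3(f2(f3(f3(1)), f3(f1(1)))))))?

depth(f3(1)) = 1 + depth(1) = 1 + 0 = 1
depth(f3(f3(1))) = 1 + depth(f3(1)) = 1 + 1 = 2
depth(f1(1)) = 1 + depth(1) = 1 + 0 = 1
depth(f3(f1(1))) = 1 + depth(f1(1)) = 1 + 1 = 2
depth(f2(f3(f3(1)), f3(f1(1)))) = 1 + max(2, 2) = 3
depth(f3(f2(f3(f3(1)), f3(f1(1))))) = 1 + depth(f2(f3(f3(1)), f3(f1(1)))) = 1 + 3 = 4
depth(f1(f3(f2(f3(f3(1)), f3(f1(1)))))) = 1 + depth(f3(f2(f3(f3(1)), f3(f1(1))))) = 1 + 4 = 5
depth(f1(f1(f3(f2(f3(f3(1)), f3(f1(1))))))) = 1 + depth(f1(f3(f2(f3(f3(1)), f3(f1(1)))))) = 1 + 5 = 6
depth(f3(f1(f1(f3(f2(f3(f3(1)), f3(f1(1)))))))) = 1 + depth(f1(f1(f3(f2(f3(f3(1)), f3(f1(1))))))) = 1 + 6 = 7

7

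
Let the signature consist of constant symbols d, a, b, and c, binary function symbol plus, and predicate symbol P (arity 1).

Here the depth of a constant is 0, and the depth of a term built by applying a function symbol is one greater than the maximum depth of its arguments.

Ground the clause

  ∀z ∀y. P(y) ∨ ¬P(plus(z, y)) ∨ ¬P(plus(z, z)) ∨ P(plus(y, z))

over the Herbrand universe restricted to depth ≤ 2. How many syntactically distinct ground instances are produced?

163216

Ground terms of depth ≤ 2:
  Count level by level. With function symbols plus/2, the terms of depth ≤ k are the 4 constants together with each function applied to depth-≤(k−1) tuples, so N_k = 4 + N_{k-1}^2.
  N_0 = 4
  N_1 = 4 + 4^2 = 20
  N_2 = 4 + 20^2 = 404
So there are 404 ground terms available for substitution.
The body mentions every one of the 2 quantified variables; since ground terms form a free algebra, no two substitutions collapse to the same formula.
Number of ground instances = 404^2 = 163216.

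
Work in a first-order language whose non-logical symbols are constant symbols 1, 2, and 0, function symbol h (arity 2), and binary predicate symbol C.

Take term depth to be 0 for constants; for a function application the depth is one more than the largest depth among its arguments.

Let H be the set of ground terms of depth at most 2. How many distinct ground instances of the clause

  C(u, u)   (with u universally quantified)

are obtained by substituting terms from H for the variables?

Ground terms of depth ≤ 2:
  Write N_k for the number of ground terms of depth ≤ k. A term of depth ≤ k is either a constant or a function symbol applied to arguments of depth ≤ k−1, so N_k = 3 + N_{k-1}^2.
  N_0 = 3
  N_1 = 3 + 3^2 = 12
  N_2 = 3 + 12^2 = 147
So there are 147 ground terms available for substitution.
The variable u ranges independently over the available ground terms, and distinct assignments produce distinct instances.
Number of ground instances = 147.

147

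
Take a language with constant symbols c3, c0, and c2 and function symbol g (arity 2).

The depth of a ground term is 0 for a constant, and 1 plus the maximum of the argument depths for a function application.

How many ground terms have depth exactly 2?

135

Let N_k count ground terms of depth at most k. Each non-constant term of depth ≤ k is some function symbol applied to depth-≤(k−1) arguments, giving N_k = 3 + N_{k-1}^2.
N_0 = 3
N_1 = 3 + 3^2 = 12
N_2 = 3 + 12^2 = 147
Terms of depth exactly 2: N_2 − N_1 = 147 − 12 = 135.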